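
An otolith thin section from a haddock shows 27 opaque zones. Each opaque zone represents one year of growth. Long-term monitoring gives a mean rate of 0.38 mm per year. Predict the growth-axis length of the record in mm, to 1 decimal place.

10.3 mm

The record spans 27 years at 0.38 mm per year.
Predicted length = 0.38 mm/year × 27 years = 10.3 mm.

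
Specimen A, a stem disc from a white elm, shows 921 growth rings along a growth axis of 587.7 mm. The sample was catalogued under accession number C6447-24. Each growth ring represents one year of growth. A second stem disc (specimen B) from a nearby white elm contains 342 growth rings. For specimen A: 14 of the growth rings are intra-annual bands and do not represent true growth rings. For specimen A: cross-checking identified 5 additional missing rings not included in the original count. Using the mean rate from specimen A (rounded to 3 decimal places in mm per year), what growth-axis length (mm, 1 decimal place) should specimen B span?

Specimen A: after corrections the count is 921 − 14 + 5 = 912 growth rings.
A: Mean rate = 587.7 mm / 912 years ≈ 0.644 mm per year.
For B, 0.644 mm/year × 342 years = 220.2 mm.

220.2 mm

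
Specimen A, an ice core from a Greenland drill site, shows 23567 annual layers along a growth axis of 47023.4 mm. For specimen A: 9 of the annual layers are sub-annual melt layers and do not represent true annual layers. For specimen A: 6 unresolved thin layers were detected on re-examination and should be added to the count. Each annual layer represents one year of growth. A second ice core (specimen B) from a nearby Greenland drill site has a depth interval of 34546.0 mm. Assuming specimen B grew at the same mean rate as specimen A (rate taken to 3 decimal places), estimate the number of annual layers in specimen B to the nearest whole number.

17308 annual layers

Specimen A: adjusted count: 23567 − 9 + 6 = 23564 annual layers.
A: Extension rate ≈ 47023.4 / 23564 = 1.996 mm per year.
For B, 34546.0 / 1.996 = 17307.62 years ≈ 17308 annual layers.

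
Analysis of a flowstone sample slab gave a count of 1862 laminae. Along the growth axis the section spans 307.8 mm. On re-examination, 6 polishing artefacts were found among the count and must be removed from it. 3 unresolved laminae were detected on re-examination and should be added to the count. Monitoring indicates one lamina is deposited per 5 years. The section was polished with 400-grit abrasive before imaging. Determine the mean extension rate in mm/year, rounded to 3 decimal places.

After corrections the count is 1862 − 6 + 3 = 1859 laminae.
At 5 years per lamina, 1859 × 5 = 9295 years.
Mean rate = 307.8 mm / 9295 years ≈ 0.033 mm/year.

0.033 mm/year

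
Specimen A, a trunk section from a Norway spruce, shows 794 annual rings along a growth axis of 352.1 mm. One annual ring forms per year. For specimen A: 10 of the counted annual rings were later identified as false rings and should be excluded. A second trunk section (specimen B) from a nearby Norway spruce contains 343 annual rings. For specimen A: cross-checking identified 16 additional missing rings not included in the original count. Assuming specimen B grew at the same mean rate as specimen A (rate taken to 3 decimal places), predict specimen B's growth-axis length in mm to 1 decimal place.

Specimen A: correcting the raw count gives 794 − 10 + 16 = 800 true annual rings.
A: 352.1 mm over 800 years gives 352.1 / 800 ≈ 0.440 mm per year.
For B, 0.440 mm/year × 343 years = 150.9 mm.

150.9 mm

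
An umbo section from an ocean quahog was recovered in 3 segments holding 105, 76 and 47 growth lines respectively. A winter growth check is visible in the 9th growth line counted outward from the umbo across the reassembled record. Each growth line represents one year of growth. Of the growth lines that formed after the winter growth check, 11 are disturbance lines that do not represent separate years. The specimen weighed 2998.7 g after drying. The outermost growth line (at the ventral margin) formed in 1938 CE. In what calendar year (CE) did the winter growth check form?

Total growth lines = 105 + 76 + 47 = 228.
228 − 9 = 219 growth lines lie beyond the winter growth check toward the ventral margin.
Excluding 11 false growth lines: 219 − 11 = 208.
Counting back 208 years from 1938 CE places the winter growth check in 1938 − 208 = 1730 CE.

1730 CE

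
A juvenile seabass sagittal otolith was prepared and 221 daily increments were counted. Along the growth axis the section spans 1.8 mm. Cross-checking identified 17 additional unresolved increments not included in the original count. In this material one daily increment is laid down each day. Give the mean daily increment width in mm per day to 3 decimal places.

Correcting the raw count gives 221 + 17 = 238 true daily increments.
Extension rate ≈ 1.8 / 238 = 0.008 mm per day.

0.008 mm per day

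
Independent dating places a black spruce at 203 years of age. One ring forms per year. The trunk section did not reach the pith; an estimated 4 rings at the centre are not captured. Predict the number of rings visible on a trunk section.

One ring per year gives 203 rings over 203 years.
Subtracting the 4 rings not captured gives 203 − 4 = 199 rings in the record.

199 rings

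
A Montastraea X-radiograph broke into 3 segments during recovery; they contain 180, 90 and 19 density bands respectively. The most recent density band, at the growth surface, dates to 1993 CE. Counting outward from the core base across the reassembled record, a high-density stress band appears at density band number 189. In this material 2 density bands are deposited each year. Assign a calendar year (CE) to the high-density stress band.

Total density bands = 180 + 90 + 19 = 289.
Between density band 189 and the growth surface there are 289 − 189 = 100 density bands.
100 density bands at 2 per year is 100 / 2 = 50 years.
Counting back 50 years from 1993 CE places the high-density stress band in 1993 − 50 = 1943 CE.

1943 CE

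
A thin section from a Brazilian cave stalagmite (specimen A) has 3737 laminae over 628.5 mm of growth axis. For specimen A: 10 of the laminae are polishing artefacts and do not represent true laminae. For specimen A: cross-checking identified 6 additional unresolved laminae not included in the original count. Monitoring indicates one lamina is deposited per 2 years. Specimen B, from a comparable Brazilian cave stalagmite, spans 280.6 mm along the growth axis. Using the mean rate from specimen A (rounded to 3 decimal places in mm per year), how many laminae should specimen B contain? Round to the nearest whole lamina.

Specimen A: adjusted count: 3737 − 10 + 6 = 3733 laminae.
Specimen A: multiplying by 2 years per lamina: 3733 × 2 = 7466 years.
A: 628.5 mm over 7466 years gives 628.5 / 7466 ≈ 0.084 mm/yr.
Specimen B: 280.6 mm / 0.084 mm per year = 3340.48 years; at 2 years per lamina that is 3340.48 / 2 ≈ 1670 laminae.

1670 laminae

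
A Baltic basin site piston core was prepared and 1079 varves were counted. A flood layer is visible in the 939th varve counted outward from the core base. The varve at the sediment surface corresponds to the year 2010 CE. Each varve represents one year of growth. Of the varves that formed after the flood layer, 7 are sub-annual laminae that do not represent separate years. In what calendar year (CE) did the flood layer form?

1877 CE

Between varve 939 and the sediment surface there are 1079 − 939 = 140 varves.
140 − 7 false = 133 true varves after the flood layer.
The varve at the sediment surface is 2010 CE, so the flood layer dates to 2010 − 133 = 1877 CE.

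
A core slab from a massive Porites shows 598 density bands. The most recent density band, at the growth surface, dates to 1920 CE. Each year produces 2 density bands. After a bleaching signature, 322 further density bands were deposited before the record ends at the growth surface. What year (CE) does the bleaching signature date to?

1759 CE

There are 322 density bands younger than the bleaching signature.
Dividing by 2 density bands per year: 322 / 2 = 161 years.
The density band at the growth surface is 1920 CE, so the bleaching signature dates to 1920 − 161 = 1759 CE.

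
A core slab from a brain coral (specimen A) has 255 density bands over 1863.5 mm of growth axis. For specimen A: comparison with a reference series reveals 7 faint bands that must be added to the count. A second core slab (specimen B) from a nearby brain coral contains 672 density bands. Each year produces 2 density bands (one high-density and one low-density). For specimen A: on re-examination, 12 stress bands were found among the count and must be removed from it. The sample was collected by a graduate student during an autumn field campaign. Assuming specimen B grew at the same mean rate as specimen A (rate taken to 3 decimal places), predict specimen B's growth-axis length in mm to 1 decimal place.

Specimen A: after corrections the count is 255 − 12 + 7 = 250 density bands.
Specimen A: with 2 density bands per year, 250 / 2 = 125 years.
A: Extension rate ≈ 1863.5 / 125 = 14.908 mm/yr.
Specimen B: with 2 density bands per year, 672 / 2 = 336 years. Length of B = 14.908 × 336 = 5009.1 mm.

5009.1 mm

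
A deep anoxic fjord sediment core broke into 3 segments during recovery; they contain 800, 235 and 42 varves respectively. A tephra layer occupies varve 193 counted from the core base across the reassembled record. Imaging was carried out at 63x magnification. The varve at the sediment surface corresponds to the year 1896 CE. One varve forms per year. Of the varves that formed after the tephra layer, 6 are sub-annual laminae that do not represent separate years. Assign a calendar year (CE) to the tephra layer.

Total varves = 800 + 235 + 42 = 1077.
1077 − 193 = 884 varves lie beyond the tephra layer toward the sediment surface.
884 − 6 false = 878 true varves after the tephra layer.
The varve at the sediment surface is 1896 CE, so the tephra layer dates to 1896 − 878 = 1018 CE.

1018 CE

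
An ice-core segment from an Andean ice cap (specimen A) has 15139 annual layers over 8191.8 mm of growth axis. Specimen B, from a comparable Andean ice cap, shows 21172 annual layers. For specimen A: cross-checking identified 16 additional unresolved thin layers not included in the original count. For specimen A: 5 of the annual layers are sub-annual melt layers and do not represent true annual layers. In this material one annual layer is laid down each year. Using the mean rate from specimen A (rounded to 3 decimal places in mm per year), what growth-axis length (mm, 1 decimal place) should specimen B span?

11454.1 mm

Specimen A: after corrections the count is 15139 − 5 + 16 = 15150 annual layers.
A: Extension rate ≈ 8191.8 / 15150 = 0.541 mm per year.
Length of B = 0.541 × 21172 = 11454.1 mm.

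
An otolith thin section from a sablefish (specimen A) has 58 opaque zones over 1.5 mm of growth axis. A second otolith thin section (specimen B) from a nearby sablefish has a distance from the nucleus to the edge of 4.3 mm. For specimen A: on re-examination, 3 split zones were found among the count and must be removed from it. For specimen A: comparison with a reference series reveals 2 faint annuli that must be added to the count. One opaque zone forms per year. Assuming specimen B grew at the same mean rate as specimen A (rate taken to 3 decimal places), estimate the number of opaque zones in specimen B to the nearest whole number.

Specimen A: after corrections the count is 58 − 3 + 2 = 57 opaque zones.
A: Mean rate = 1.5 mm / 57 years ≈ 0.026 mm per year.
Specimen B: 4.3 mm / 0.026 mm per year = 165.38 years ≈ 165 opaque zones.

165 opaque zones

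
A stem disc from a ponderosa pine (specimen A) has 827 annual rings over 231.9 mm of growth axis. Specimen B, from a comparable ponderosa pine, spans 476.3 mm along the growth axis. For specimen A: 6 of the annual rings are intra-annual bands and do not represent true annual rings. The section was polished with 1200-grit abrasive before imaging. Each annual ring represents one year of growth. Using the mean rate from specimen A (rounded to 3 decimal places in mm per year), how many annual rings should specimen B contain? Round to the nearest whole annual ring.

Specimen A: adjusted count: 827 − 6 = 821 annual rings.
A: Mean rate = 231.9 mm / 821 years ≈ 0.282 mm/year.
Specimen B: 476.3 mm / 0.282 mm per year = 1689.01 years ≈ 1689 annual rings.

1689 annual rings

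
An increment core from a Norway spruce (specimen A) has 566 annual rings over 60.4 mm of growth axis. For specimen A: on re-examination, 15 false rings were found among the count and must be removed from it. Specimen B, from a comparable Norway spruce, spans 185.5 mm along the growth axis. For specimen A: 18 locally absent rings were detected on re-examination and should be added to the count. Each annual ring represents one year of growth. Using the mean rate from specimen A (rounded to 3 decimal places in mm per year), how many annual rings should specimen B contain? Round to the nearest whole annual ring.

Specimen A: adjusted count: 566 − 15 + 18 = 569 annual rings.
A: Extension rate ≈ 60.4 / 569 = 0.106 mm/year.
For B, 185.5 / 0.106 = 1750.00 years ≈ 1750 annual rings.

1750 annual rings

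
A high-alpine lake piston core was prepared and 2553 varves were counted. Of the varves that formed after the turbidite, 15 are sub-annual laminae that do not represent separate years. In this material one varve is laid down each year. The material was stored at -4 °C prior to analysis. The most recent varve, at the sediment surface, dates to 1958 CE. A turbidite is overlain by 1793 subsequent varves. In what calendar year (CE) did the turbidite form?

1793 varves formed after the turbidite.
Removing the 15 false varves leaves 1793 − 15 = 1778 true varves beyond the turbidite.
1958 − 1778 = 180 CE.

180 CE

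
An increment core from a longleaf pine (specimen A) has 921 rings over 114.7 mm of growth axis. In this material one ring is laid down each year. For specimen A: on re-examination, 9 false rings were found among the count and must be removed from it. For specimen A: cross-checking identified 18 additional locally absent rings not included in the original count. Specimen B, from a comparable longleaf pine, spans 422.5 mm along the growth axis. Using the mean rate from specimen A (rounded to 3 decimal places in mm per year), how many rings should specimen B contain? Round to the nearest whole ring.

Specimen A: correcting the raw count gives 921 − 9 + 18 = 930 true rings.
A: Extension rate ≈ 114.7 / 930 = 0.123 mm per year.
Specimen B: 422.5 mm / 0.123 mm per year = 3434.96 years ≈ 3435 rings.

3435 rings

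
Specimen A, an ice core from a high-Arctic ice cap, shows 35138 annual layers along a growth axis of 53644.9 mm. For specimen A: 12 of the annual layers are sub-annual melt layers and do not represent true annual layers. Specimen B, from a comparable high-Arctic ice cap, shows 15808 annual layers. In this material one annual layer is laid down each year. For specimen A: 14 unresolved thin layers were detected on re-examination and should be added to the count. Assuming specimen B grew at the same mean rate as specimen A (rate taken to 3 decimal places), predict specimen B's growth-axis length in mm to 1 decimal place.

24138.8 mm

Specimen A: adjusted count: 35138 − 12 + 14 = 35140 annual layers.
A: Extension rate ≈ 53644.9 / 35140 = 1.527 mm per year.
B's length ≈ 1.527 × 15808 = 24138.8 mm.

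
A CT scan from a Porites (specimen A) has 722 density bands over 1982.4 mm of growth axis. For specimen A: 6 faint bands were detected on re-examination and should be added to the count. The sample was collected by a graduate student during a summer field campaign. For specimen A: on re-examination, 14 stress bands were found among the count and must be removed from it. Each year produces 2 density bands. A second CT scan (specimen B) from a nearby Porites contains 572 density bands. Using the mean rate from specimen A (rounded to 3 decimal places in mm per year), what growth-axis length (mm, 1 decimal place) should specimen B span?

1588.2 mm

Specimen A: correcting the raw count gives 722 − 14 + 6 = 714 true density bands.
Specimen A: with 2 density bands per year, 714 / 2 = 357 years.
A: Mean rate = 1982.4 mm / 357 years ≈ 5.553 mm/yr.
Specimen B: dividing by 2 density bands per year: 572 / 2 = 286 years. For B, 5.553 mm/year × 286 years = 1588.2 mm.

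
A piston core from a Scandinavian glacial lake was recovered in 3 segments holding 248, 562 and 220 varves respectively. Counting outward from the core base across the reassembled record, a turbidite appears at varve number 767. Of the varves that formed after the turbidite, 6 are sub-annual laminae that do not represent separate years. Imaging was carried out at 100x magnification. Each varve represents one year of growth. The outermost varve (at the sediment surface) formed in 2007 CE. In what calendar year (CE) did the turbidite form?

1750 CE

Total varves = 248 + 562 + 220 = 1030.
1030 − 767 = 263 varves lie beyond the turbidite toward the sediment surface.
Excluding 6 false varves: 263 − 6 = 257.
2007 − 257 = 1750 CE.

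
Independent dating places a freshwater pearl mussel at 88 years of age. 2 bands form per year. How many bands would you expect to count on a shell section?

176 bands

88 years at 2 bands per year gives 88 × 2 = 176 bands.
So 176 bands should be present.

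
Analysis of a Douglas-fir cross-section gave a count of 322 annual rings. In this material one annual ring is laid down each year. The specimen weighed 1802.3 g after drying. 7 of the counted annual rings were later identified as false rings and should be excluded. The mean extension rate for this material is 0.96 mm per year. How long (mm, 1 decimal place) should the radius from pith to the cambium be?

Adjusted count: 322 − 7 = 315 annual rings.
Predicted length = 0.96 mm/year × 315 years = 302.4 mm.

302.4 mm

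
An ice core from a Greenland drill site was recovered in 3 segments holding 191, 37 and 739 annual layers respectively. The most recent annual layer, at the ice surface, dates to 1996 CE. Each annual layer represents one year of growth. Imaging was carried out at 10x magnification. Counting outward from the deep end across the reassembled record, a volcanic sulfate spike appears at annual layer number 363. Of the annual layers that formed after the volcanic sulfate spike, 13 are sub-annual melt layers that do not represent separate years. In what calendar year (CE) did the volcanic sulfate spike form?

Total annual layers = 191 + 37 + 739 = 967.
Between annual layer 363 and the ice surface there are 967 − 363 = 604 annual layers.
604 − 13 false = 591 true annual layers after the volcanic sulfate spike.
The annual layer at the ice surface is 1996 CE, so the volcanic sulfate spike dates to 1996 − 591 = 1405 CE.

1405 CE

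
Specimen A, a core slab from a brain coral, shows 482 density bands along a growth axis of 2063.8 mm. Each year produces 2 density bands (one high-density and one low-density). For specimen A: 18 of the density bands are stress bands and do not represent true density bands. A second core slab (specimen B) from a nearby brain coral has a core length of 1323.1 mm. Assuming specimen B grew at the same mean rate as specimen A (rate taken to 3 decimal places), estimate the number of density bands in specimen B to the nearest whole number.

297 density bands

Specimen A: after corrections the count is 482 − 18 = 464 density bands.
Specimen A: dividing by 2 density bands per year: 464 / 2 = 232 years.
A: Extension rate ≈ 2063.8 / 232 = 8.896 mm per year.
Specimen B: 1323.1 mm / 8.896 mm per year = 148.73 years; at 2 density bands per year that is 148.73 × 2 ≈ 297 density bands.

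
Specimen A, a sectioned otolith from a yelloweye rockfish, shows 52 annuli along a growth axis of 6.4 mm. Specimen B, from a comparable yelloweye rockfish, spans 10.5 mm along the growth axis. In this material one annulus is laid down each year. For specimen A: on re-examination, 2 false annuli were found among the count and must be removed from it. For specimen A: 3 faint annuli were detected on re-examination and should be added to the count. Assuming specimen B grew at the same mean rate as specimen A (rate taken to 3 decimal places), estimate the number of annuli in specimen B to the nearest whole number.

87 annuli

Specimen A: true annulus count = 52 − 2 + 3 = 53.
A: 6.4 mm over 53 years gives 6.4 / 53 ≈ 0.121 mm/yr.
Specimen B: 10.5 mm / 0.121 mm per year = 86.78 years ≈ 87 annuli.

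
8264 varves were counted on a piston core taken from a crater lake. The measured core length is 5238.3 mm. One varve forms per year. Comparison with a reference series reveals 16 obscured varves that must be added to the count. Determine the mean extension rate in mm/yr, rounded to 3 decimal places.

After corrections the count is 8264 + 16 = 8280 varves.
Mean rate = 5238.3 mm / 8280 years ≈ 0.633 mm/yr.

0.633 mm/yr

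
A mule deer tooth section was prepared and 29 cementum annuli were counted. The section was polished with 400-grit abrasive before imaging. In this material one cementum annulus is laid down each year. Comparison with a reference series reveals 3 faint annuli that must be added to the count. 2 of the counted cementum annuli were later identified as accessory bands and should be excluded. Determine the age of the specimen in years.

True cementum annulus count = 29 − 2 + 3 = 30.
With a one-to-one cementum annulus periodicity this is 30 years.

30 years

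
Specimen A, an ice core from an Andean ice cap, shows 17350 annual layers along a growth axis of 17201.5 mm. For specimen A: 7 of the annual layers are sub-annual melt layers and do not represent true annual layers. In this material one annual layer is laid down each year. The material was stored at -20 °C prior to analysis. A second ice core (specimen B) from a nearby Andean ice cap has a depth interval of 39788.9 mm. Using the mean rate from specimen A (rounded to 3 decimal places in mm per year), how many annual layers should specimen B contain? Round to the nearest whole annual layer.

Specimen A: true annual layer count = 17350 − 7 = 17343.
A: 17201.5 mm over 17343 years gives 17201.5 / 17343 ≈ 0.992 mm/year.
B spans 39788.9 / 0.992 = 40109.78 years ≈ 40110 annual layers.

40110 annual layers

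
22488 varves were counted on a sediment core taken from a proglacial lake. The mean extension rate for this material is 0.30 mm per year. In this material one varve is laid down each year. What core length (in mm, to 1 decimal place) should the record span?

22488 years of growth are recorded.
Predicted length = 0.30 mm/year × 22488 years = 6746.4 mm.

6746.4 mm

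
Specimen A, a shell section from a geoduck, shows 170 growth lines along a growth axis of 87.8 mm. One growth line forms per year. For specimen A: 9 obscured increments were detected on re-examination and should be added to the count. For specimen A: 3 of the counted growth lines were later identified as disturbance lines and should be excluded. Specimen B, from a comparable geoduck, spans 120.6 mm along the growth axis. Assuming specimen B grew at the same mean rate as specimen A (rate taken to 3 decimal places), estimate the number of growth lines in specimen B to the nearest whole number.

242 growth lines

Specimen A: true growth line count = 170 − 3 + 9 = 176.
A: 87.8 mm over 176 years gives 87.8 / 176 ≈ 0.499 mm/yr.
B spans 120.6 / 0.499 = 241.68 years ≈ 242 growth lines.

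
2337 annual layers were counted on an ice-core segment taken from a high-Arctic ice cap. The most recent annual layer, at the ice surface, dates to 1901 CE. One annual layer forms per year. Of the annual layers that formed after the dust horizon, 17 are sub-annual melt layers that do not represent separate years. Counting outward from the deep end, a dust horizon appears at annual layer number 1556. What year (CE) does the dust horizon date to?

2337 − 1556 = 781 annual layers lie beyond the dust horizon toward the ice surface.
781 − 17 false = 764 true annual layers after the dust horizon.
Counting back 764 years from 1901 CE places the dust horizon in 1901 − 764 = 1137 CE.

1137 CE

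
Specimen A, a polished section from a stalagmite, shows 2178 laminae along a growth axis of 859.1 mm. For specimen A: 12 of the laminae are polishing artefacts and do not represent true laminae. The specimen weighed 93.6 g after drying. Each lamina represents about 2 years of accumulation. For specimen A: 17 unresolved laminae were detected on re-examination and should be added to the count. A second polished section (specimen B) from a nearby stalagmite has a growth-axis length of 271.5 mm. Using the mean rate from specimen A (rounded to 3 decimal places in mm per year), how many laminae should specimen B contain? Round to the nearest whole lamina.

689 laminae

Specimen A: correcting the raw count gives 2178 − 12 + 17 = 2183 true laminae.
Specimen A: multiplying by 2 years per lamina: 2183 × 2 = 4366 years.
A: Extension rate ≈ 859.1 / 4366 = 0.197 mm/year.
For B, 271.5 / 0.197 = 1378.17 years; at 2 years per lamina that is 1378.17 / 2 ≈ 689 laminae.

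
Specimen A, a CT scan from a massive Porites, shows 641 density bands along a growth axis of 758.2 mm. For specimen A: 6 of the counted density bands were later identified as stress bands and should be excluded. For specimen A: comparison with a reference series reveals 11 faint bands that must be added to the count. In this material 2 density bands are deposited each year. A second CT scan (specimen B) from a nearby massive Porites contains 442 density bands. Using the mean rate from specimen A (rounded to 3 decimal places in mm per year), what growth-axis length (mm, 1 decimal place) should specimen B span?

518.7 mm

Specimen A: true density band count = 641 − 6 + 11 = 646.
Specimen A: dividing by 2 density bands per year: 646 / 2 = 323 years.
A: 758.2 mm over 323 years gives 758.2 / 323 ≈ 2.347 mm per year.
Specimen B: dividing by 2 density bands per year: 442 / 2 = 221 years. B's length ≈ 2.347 × 221 = 518.7 mm.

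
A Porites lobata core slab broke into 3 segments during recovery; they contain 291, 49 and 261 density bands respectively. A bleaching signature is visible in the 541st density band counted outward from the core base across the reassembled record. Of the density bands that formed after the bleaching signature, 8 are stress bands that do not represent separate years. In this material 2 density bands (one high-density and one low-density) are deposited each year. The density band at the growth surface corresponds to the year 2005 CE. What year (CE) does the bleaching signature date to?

Total density bands = 291 + 49 + 261 = 601.
The bleaching signature sits at density band 541 from the core base, so 601 − 541 = 60 density bands formed after it.
Removing the 8 false density bands leaves 60 − 8 = 52 true density bands beyond the bleaching signature.
Dividing by 2 density bands per year: 52 / 2 = 26 years.
2005 − 26 = 1979 CE.

1979 CE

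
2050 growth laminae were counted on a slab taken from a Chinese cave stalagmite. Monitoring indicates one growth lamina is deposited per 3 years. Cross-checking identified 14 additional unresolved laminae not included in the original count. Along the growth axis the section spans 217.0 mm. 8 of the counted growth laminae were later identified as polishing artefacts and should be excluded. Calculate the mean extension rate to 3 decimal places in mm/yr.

0.035 mm/yr

Correcting the raw count gives 2050 − 8 + 14 = 2056 true growth laminae.
Multiplying by 3 years per growth lamina: 2056 × 3 = 6168 years.
Extension rate ≈ 217.0 / 6168 = 0.035 mm/yr.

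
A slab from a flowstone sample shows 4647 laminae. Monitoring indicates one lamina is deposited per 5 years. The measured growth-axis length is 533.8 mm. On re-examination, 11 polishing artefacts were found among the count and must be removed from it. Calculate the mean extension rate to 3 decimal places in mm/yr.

0.023 mm/yr

True lamina count = 4647 − 11 = 4636.
At 5 years per lamina, 4636 × 5 = 23180 years.
533.8 mm over 23180 years gives 533.8 / 23180 ≈ 0.023 mm/yr.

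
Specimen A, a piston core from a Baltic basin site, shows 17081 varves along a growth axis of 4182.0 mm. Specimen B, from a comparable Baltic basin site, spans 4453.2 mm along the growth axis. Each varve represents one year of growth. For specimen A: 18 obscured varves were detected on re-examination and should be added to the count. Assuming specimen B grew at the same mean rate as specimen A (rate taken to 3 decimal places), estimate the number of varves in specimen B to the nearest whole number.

Specimen A: after corrections the count is 17081 + 18 = 17099 varves.
A: Mean rate = 4182.0 mm / 17099 years ≈ 0.245 mm per year.
For B, 4453.2 / 0.245 = 18176.33 years ≈ 18176 varves.

18176 varves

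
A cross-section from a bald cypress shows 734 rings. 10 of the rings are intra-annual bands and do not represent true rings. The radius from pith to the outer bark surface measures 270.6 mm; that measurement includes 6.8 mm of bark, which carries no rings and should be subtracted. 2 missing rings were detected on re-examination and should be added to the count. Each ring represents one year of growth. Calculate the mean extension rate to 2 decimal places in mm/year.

0.36 mm/year

Adjusted count: 734 − 10 + 2 = 726 rings.
Net length = 270.6 − 6.8 = 263.8 mm.
Extension rate ≈ 263.8 / 726 = 0.36 mm/year.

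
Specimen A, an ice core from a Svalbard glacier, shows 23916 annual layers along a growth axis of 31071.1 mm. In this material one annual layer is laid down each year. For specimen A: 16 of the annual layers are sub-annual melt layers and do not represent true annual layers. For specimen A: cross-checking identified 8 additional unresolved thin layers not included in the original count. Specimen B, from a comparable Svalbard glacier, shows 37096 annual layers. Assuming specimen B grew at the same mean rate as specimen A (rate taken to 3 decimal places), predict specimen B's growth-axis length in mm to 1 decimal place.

48224.8 mm

Specimen A: adjusted count: 23916 − 16 + 8 = 23908 annual layers.
A: Mean rate = 31071.1 mm / 23908 years ≈ 1.300 mm per year.
Length of B = 1.300 × 37096 = 48224.8 mm.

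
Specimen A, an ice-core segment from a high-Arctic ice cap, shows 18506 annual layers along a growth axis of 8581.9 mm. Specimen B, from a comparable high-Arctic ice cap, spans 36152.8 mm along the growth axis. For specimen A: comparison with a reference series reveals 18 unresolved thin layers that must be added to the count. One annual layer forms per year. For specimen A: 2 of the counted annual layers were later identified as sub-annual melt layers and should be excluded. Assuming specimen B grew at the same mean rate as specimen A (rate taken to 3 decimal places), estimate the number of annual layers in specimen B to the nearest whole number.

Specimen A: true annual layer count = 18506 − 2 + 18 = 18522.
A: 8581.9 mm over 18522 years gives 8581.9 / 18522 ≈ 0.463 mm/year.
B spans 36152.8 / 0.463 = 78083.80 years ≈ 78084 annual layers.

78084 annual layers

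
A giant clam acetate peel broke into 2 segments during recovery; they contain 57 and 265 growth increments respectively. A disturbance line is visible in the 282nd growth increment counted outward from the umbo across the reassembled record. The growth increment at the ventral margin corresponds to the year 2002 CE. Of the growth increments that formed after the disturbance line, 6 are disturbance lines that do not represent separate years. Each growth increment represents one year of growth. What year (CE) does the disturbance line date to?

Total growth increments = 57 + 265 = 322.
322 − 282 = 40 growth increments lie beyond the disturbance line toward the ventral margin.
Removing the 6 false growth increments leaves 40 − 6 = 34 true growth increments beyond the disturbance line.
2002 − 34 = 1968 CE.

1968 CE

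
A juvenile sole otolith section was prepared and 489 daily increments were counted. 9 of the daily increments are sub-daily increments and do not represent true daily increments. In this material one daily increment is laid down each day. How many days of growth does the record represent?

After corrections the count is 489 − 9 = 480 daily increments.
One daily increment per day makes the duration 480 days.

480 days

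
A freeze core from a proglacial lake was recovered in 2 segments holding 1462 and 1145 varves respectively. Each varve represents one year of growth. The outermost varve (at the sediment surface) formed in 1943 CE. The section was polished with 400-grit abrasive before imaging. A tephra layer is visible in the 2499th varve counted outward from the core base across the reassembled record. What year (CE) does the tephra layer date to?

Total varves = 1462 + 1145 = 2607.
Between varve 2499 and the sediment surface there are 2607 − 2499 = 108 varves.
The varve at the sediment surface is 1943 CE, so the tephra layer dates to 1943 − 108 = 1835 CE.

1835 CE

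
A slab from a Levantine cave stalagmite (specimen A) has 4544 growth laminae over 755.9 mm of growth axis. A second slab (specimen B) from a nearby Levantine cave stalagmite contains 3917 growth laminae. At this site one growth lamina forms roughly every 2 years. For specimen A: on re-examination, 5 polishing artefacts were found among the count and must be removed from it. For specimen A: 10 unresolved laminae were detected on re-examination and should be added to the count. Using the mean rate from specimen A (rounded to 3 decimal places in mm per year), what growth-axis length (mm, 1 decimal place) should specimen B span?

Specimen A: correcting the raw count gives 4544 − 5 + 10 = 4549 true growth laminae.
Specimen A: at 2 years per growth lamina, 4549 × 2 = 9098 years.
A: 755.9 mm over 9098 years gives 755.9 / 9098 ≈ 0.083 mm per year.
Specimen B: at 2 years per growth lamina, 3917 × 2 = 7834 years. B's length ≈ 0.083 × 7834 = 650.2 mm.

650.2 mm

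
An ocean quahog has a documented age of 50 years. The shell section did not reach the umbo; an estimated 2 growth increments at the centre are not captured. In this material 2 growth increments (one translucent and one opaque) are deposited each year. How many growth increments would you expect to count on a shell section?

98 growth increments

50 years at 2 growth increments per year gives 50 × 2 = 100 growth increments.
100 − 2 missed = 98 growth increments expected in the prepared section.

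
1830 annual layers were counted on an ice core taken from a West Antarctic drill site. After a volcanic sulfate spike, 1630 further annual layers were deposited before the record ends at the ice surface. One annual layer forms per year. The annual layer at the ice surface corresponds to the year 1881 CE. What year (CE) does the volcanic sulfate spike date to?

251 CE

There are 1630 annual layers younger than the volcanic sulfate spike.
Counting back 1630 years from 1881 CE places the volcanic sulfate spike in 1881 − 1630 = 251 CE.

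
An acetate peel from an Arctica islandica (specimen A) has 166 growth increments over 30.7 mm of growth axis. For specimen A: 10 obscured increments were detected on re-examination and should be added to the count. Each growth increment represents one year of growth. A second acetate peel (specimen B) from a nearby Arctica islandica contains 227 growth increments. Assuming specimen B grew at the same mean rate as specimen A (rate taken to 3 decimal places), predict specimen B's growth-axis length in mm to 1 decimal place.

39.5 mm

Specimen A: after corrections the count is 166 + 10 = 176 growth increments.
A: 30.7 mm over 176 years gives 30.7 / 176 ≈ 0.174 mm per year.
B's length ≈ 0.174 × 227 = 39.5 mm.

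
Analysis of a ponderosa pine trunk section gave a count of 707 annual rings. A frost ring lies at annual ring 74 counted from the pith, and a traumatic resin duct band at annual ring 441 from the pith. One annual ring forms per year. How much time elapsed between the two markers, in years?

441 − 74 = 367 annual rings lie between the two events.
At one annual ring per year, 367 years elapsed between them.

367 years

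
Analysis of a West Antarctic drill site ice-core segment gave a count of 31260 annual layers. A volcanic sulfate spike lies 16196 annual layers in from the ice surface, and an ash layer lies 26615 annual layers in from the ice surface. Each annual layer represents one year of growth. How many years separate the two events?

The two markers are separated by 26615 − 16196 = 10419 annual layers.
That is 10419 years at one annual layer per year.

10419 years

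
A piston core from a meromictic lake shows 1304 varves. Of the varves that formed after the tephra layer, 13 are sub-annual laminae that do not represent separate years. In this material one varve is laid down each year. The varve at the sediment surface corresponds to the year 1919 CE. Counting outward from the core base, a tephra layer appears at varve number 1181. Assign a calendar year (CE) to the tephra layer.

Between varve 1181 and the sediment surface there are 1304 − 1181 = 123 varves.
Removing the 13 false varves leaves 123 − 13 = 110 true varves beyond the tephra layer.
The varve at the sediment surface is 1919 CE, so the tephra layer dates to 1919 − 110 = 1809 CE.

1809 CE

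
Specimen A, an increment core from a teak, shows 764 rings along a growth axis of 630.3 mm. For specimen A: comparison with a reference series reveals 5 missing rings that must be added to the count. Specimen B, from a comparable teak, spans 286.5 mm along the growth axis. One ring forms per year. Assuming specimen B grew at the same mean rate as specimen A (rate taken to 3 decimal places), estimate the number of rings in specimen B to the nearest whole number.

349 rings

Specimen A: adjusted count: 764 + 5 = 769 rings.
A: 630.3 mm over 769 years gives 630.3 / 769 ≈ 0.820 mm per year.
B spans 286.5 / 0.820 = 349.39 years ≈ 349 rings.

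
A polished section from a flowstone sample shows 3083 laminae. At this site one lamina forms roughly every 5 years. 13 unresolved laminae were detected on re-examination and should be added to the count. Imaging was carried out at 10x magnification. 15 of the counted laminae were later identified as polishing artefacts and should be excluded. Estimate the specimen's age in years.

15405 yr

True lamina count = 3083 − 15 + 13 = 3081.
Multiplying by 5 years per lamina: 3081 × 5 = 15405 years.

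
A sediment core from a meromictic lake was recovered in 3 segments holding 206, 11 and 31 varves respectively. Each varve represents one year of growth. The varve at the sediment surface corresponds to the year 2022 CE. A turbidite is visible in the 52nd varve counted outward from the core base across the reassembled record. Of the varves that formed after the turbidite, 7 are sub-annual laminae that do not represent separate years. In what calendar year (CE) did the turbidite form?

Total varves = 206 + 11 + 31 = 248.
The turbidite sits at varve 52 from the core base, so 248 − 52 = 196 varves formed after it.
Removing the 7 false varves leaves 196 − 7 = 189 true varves beyond the turbidite.
Counting back 189 years from 2022 CE places the turbidite in 2022 − 189 = 1833 CE.

1833 CE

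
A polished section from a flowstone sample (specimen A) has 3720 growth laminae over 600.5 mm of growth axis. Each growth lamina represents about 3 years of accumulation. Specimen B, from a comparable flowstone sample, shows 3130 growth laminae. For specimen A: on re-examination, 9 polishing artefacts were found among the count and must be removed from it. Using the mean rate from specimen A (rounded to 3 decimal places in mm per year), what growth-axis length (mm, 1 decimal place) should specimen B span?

507.1 mm

Specimen A: after corrections the count is 3720 − 9 = 3711 growth laminae.
Specimen A: multiplying by 3 years per growth lamina: 3711 × 3 = 11133 years.
A: 600.5 mm over 11133 years gives 600.5 / 11133 ≈ 0.054 mm/year.
Specimen B: 3130 growth laminae at 3 years each span 3130 × 3 = 9390 years. B's length ≈ 0.054 × 9390 = 507.1 mm.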